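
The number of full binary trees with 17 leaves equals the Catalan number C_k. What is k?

16

Full binary trees with 17 leaves have 17−1 = 16 internal nodes, so there are C_16 of them.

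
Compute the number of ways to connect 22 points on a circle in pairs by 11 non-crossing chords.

Pairing 22 circle points by 11 non-crossing chords gives C_11 matchings.
C_11 = C_10 · 2(2·10+1)/(10+2) = 16796 · 42/12 = 58786.

58786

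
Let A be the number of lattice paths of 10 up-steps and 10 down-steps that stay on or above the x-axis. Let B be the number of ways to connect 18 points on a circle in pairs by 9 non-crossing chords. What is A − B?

Paths of 10 up- and 10 down-steps that never dip below the axis are Dyck paths; their count is C_10. So A = C_10 = 16796.
Pairing 18 circle points by 9 non-crossing chords gives C_9 matchings. So B = C_9 = 4862.
A − B = 16796 − 4862 = 11934.

11934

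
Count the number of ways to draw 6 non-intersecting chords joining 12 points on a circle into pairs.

Pairing 12 circle points by 6 non-crossing chords gives C_6 matchings.
C_6 = C(12,6)/7 = 924/7 = 132.

132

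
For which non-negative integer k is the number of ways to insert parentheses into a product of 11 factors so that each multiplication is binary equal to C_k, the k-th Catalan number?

Ways to associate a product of 11 factors correspond to binary trees on 11 leaves, so the count is C_10.

10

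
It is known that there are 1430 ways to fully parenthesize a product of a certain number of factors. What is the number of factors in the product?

9

Parenthesizations of m factors are counted by C_{m−1}; 1430 = C_8.
So the index is 8, and the number of factors is 8 + 1 = 9.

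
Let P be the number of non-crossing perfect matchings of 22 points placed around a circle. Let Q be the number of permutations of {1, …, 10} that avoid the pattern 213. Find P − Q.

Non-crossing perfect matchings of 2n points on a circle are counted by C_n; with 22 points, n = 11. So P = C_11 = 58786.
Permutations of [n] avoiding any single length-3 pattern are counted by C_n; here n = 10. So Q = C_10 = 16796.
P − Q = 58786 − 16796 = 41990.

41990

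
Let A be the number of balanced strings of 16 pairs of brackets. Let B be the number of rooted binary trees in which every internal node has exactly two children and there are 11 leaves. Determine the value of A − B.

With 16 pairs the number of balanced bracket strings is the Catalan number C_16. So A = C_16 = 35357670.
A full binary tree with L leaves has L−1 internal nodes and is counted by C_{L−1}; L = 11 gives C_10. So B = C_10 = 16796.
A − B = 35357670 − 16796 = 35340874.

35340874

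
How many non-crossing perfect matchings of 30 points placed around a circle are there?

9694845

Non-crossing perfect matchings of 2n points on a circle are counted by C_n; with 30 points, n = 15.
C_15 = C(30,15)/16 = 155117520/16 = 9694845.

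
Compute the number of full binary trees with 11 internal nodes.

Full binary trees with n internal nodes are counted by C_n; here n = 11.
C_11 = C(22,11)/12 = 705432/12 = 58786.

58786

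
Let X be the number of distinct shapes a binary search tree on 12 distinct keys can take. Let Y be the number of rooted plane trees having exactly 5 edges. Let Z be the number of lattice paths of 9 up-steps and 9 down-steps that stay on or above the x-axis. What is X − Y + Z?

Binary trees (left/right distinguished) on n nodes are counted by C_n; here n = 12. So X = C_12 = 208012.
A rooted plane tree with 5 edges has 6 nodes, and the count is C_5. So Y = C_5 = 42.
Dyck paths of semilength n (length 2n) are counted by C_n; here n = 9. So Z = C_9 = 4862.
X − Y + Z = 208012 − 42 + 4862 = 212832.

212832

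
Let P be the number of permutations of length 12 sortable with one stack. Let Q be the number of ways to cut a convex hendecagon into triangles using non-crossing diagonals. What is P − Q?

Stack-sortable permutations are exactly the 231-avoiding ones, counted by C_n; here n = 12. So P = C_12 = 208012.
The number of triangulations of an 11-gon is the Catalan number C_9 (index = sides − 2). So Q = C_9 = 4862.
P − Q = 208012 − 4862 = 203150.

203150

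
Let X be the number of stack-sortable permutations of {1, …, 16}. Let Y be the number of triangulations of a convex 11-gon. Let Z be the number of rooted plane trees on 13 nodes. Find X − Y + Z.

35560820

By Knuth's characterisation, the stack-sortable permutations of length 16 are the 231-avoiders, numbering C_16. So X = C_16 = 35357670.
Triangulations of a convex m-gon are counted by C_{m−2}; with m = 11 this is C_9. So Y = C_9 = 4862.
A rooted plane tree on 13 nodes has 12 edges, and such trees are counted by C_12. So Z = C_12 = 208012.
X − Y + Z = 35357670 − 4862 + 208012 = 35560820.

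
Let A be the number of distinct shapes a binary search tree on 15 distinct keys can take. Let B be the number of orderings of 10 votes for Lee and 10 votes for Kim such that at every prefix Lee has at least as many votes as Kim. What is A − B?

9678049

Rooted binary trees with 15 nodes (each child slot possibly empty) number C_15. So A = C_15 = 9694845.
Ballot sequences with n votes each where one side never trails are Dyck words, counted by C_n; here n = 10. So B = C_10 = 16796.
A − B = 9694845 − 16796 = 9678049.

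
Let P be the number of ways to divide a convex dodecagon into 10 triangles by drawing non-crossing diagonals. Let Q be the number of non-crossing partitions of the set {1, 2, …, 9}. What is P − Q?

The number of triangulations of a 12-gon is the Catalan number C_10 (index = sides − 2). So P = C_10 = 16796.
The non-crossing partitions of [9] form a lattice of size C_9. So Q = C_9 = 4862.
P − Q = 16796 − 4862 = 11934.

11934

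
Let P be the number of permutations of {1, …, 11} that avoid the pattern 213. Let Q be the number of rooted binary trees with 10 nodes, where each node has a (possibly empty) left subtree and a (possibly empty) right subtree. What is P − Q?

Permutations of [n] avoiding any single length-3 pattern are counted by C_n; here n = 11. So P = C_11 = 58786.
There are C_n binary search tree shapes on n keys; with n = 10 that is C_10. So Q = C_10 = 16796.
P − Q = 58786 − 16796 = 41990.

41990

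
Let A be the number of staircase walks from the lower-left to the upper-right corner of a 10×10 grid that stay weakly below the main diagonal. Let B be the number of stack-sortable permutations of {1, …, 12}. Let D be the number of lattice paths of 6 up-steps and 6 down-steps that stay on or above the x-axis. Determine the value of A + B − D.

224676

Monotone paths in an n×n grid that stay weakly below the diagonal are counted by C_n; here n = 10. So A = C_10 = 16796.
By Knuth's characterisation, the stack-sortable permutations of length 12 are the 231-avoiders, numbering C_12. So B = C_12 = 208012.
Paths of 6 up- and 6 down-steps that never dip below the axis are Dyck paths; their count is C_6. So D = C_6 = 132.
A + B − D = 16796 + 208012 − 132 = 224676.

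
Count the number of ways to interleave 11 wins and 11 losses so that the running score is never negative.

58786

Ballot sequences with n votes each where one side never trails are Dyck words, counted by C_n; here n = 11.
C_11 = 58786.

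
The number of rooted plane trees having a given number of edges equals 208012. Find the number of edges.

Rooted ordered trees with n edges are counted by C_n. Since C_12 = 208012, the index is 12.

12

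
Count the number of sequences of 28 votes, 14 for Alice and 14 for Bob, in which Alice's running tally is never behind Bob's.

Reading a vote for the leader as '(' and for the other as ')' turns such a sequence into a balanced string of 14 pairs, so the count is C_14.
C_14 = C(28,14)/15 = 40116600/15 = 2674440.

2674440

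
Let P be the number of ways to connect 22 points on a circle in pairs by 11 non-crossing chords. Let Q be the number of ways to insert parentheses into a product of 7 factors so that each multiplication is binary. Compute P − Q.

Non-crossing perfect matchings of 2n points on a circle are counted by C_n; with 22 points, n = 11. So P = C_11 = 58786.
Parenthesizations of m factors correspond to full binary trees with m leaves, counted by C_{m−1}; m = 7 gives C_6. So Q = C_6 = 132.
P − Q = 58786 − 132 = 58654.

58654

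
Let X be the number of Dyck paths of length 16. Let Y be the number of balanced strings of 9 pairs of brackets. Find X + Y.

6292

Dyck paths of semilength n (length 2n) are counted by C_n; here n = 8. So X = C_8 = 1430.
Balanced strings of n pairs of brackets are counted by C_n; here n = 9. So Y = C_9 = 4862.
X + Y = 1430 + 4862 = 6292.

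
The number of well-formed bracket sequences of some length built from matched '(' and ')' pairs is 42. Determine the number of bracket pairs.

Balanced strings of n bracket-pairs are counted by C_n; 42 = C_5.

5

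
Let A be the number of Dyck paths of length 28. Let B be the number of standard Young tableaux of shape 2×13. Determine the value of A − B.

1931540

A Dyck path with 14 up-steps and 14 down-steps has semilength 14, so there are C_14 of them. So A = C_14 = 2674440.
By the hook-length formula (or a Dyck-path bijection), SYT of shape 2×13 number C_13. So B = C_13 = 742900.
A − B = 2674440 − 742900 = 1931540.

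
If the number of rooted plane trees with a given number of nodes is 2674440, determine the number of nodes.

15

Rooted ordered trees on m nodes are counted by C_{m−1}, and C_14 = 2674440.
So the index is 14, and the number of nodes is 14 + 1 = 15.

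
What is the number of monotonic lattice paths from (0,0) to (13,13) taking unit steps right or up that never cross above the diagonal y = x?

Sub-diagonal monotone paths from (0,0) to (13,13) biject with Dyck paths of semilength 13, giving C_13.
C_13 = C(26,13)/14 = 10400600/14 = 742900.

742900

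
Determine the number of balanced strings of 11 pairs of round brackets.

A balanced arrangement of 11 bracket pairs is a Dyck word of semilength 11, so the count is C_11.
C_11 = C(22,11)/12 = 705432/12 = 58786.

58786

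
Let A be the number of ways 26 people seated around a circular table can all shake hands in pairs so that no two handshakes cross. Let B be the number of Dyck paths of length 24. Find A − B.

534888

Non-crossing handshake pairings of 2n people are counted by C_n; 26 people gives n = 13. So A = C_13 = 742900.
Dyck paths of semilength n (length 2n) are counted by C_n; here n = 12. So B = C_12 = 208012.
A − B = 742900 − 208012 = 534888.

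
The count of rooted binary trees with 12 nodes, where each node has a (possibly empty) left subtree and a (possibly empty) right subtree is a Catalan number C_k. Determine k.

12

There are C_n binary search tree shapes on n keys; with n = 12 that is C_12.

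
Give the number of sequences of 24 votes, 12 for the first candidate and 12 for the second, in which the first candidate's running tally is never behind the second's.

208012

Reading a vote for the leader as '(' and for the other as ')' turns such a sequence into a balanced string of 12 pairs, so the count is C_12.
C_12 = C_11 · 2(2·11+1)/(11+2) = 58786 · 46/13 = 208012.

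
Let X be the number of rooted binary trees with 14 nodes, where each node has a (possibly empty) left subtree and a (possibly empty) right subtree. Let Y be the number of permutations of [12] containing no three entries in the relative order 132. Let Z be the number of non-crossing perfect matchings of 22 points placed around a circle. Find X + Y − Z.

2823666

There are C_n binary search tree shapes on n keys; with n = 14 that is C_14. So X = C_14 = 2674440.
Permutations of [n] avoiding any single length-3 pattern are counted by C_n; here n = 12. So Y = C_12 = 208012.
Non-crossing perfect matchings of 2n points on a circle are counted by C_n; with 22 points, n = 11. So Z = C_11 = 58786.
X + Y − Z = 2674440 + 208012 − 58786 = 2823666.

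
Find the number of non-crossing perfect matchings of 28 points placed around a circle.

2674440

Non-crossing perfect matchings of 2n points on a circle are counted by C_n; with 28 points, n = 14.
C_14 = C(28,14)/15 = 40116600/15 = 2674440.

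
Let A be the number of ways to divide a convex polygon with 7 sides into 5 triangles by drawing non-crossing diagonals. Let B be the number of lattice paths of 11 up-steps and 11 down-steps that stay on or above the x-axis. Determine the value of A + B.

58828

A convex 7-gon is triangulated into 5 triangles, and the number of such triangulations is the Catalan number C_{7−2} = C_5. So A = C_5 = 42.
Paths of 11 up- and 11 down-steps that never dip below the axis are Dyck paths; their count is C_11. So B = C_11 = 58786.
A + B = 42 + 58786 = 58828.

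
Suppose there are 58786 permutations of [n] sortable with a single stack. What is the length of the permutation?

11

Stack-sortable permutations of [n] are counted by C_n; 58786 = C_11.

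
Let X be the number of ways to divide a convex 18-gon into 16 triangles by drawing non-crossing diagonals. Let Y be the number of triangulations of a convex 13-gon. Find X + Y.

A convex 18-gon is triangulated into 16 triangles, and the number of such triangulations is the Catalan number C_{18−2} = C_16. So X = C_16 = 35357670.
Triangulations of a convex m-gon are counted by C_{m−2}; with m = 13 this is C_11. So Y = C_11 = 58786.
X + Y = 35357670 + 58786 = 35416456.

35416456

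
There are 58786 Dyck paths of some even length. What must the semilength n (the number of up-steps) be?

11

Dyck paths of semilength n are counted by C_n. Since C_11 = 58786, the index is 11.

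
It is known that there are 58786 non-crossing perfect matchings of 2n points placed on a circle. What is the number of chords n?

11

Non-crossing pairings of 2n points on a circle are counted by C_n. The Catalan number equal to 58786 is C_11.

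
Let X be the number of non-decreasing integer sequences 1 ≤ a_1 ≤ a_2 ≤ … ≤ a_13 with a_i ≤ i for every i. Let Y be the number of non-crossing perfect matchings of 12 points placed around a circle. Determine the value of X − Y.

Such sub-staircase sequences of length n are counted by C_n; here n = 13. So X = C_13 = 742900.
Pairing 12 circle points by 6 non-crossing chords gives C_6 matchings. So Y = C_6 = 132.
X − Y = 742900 − 132 = 742768.

742768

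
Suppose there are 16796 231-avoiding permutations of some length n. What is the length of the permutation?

10

Permutations of [n] avoiding a fixed length-3 pattern are counted by C_n; 16796 = C_10.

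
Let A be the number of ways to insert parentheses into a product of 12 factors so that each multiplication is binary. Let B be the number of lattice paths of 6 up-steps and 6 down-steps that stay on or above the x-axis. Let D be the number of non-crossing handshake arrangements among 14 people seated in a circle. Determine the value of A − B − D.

58225

Bracketing 12 factors into binary products is counted by C_{12−1} = C_11. So A = C_11 = 58786.
Dyck paths of semilength n (length 2n) are counted by C_n; here n = 6. So B = C_6 = 132.
Non-crossing handshake pairings of 2n people are counted by C_n; 14 people gives n = 7. So D = C_7 = 429.
A − B − D = 58786 − 132 − 429 = 58225.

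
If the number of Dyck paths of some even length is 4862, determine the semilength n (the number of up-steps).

Dyck paths of semilength n are counted by C_n. The Catalan number equal to 4862 is C_9.

9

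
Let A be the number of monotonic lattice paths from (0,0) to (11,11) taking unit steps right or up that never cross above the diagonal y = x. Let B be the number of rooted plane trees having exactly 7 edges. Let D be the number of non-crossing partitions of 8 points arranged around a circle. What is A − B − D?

56927

Sub-diagonal monotone paths from (0,0) to (11,11) biject with Dyck paths of semilength 11, giving C_11. So A = C_11 = 58786.
Rooted ordered trees with n edges are counted by C_n; here n = 7. So B = C_7 = 429.
The non-crossing partitions of [8] form a lattice of size C_8. So D = C_8 = 1430.
A − B − D = 58786 − 429 − 1430 = 56927.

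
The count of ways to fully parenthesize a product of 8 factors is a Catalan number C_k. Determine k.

7

Parenthesizations of m factors correspond to full binary trees with m leaves, counted by C_{m−1}; m = 8 gives C_7.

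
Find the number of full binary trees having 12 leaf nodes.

58786

Full binary trees with 12 leaves have 12−1 = 11 internal nodes, so there are C_11 of them.
C_11 = C(22,11)/12 = 705432/12 = 58786.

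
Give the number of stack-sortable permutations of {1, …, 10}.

Stack-sortable permutations are exactly the 231-avoiding ones, counted by C_n; here n = 10.
C_10 = C_9 · 2(2·9+1)/(9+2) = 4862 · 38/11 = 16796.

16796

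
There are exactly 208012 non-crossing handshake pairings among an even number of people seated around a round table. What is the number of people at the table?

Non-crossing handshake pairings of 2n people are counted by C_n; 208012 = C_12.
So n = 12, and there are 2n = 24 people.

24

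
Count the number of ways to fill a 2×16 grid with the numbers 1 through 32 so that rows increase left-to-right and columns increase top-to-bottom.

35357670

By the hook-length formula (or a Dyck-path bijection), SYT of shape 2×16 number C_16.
C_16 = C(32,16)/17 = 601080390/17 = 35357670.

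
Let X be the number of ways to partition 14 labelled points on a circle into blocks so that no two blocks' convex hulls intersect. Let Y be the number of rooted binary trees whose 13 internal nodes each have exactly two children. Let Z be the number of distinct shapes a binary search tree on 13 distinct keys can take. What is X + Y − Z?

Non-crossing partitions of an n-element set are counted by C_n; here n = 14. So X = C_14 = 2674440.
Full binary trees with n internal nodes are counted by C_n; here n = 13. So Y = C_13 = 742900.
There are C_n binary search tree shapes on n keys; with n = 13 that is C_13. So Z = C_13 = 742900.
X + Y − Z = 2674440 + 742900 − 742900 = 2674440.

2674440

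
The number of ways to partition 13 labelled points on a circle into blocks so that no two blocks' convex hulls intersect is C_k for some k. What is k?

Non-crossing partitions of an n-element set are counted by C_n; here n = 13.

13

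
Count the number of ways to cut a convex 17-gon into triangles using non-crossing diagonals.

9694845

Triangulations of a convex m-gon are counted by C_{m−2}; with m = 17 this is C_15.
C_15 = C_14 · 2(2·14+1)/(14+2) = 2674440 · 58/16 = 9694845.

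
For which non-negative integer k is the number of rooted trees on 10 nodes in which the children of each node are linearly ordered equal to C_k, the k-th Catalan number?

9

A rooted plane tree on 10 nodes has 9 edges, and such trees are counted by C_9.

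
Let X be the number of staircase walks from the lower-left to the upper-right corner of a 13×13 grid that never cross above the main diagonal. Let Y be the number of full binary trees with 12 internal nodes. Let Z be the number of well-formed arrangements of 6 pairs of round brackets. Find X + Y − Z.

950780

Monotone paths in an n×n grid that stay weakly below the diagonal are counted by C_n; here n = 13. So X = C_13 = 742900.
Full binary trees with n internal nodes are counted by C_n; here n = 12. So Y = C_12 = 208012.
A balanced arrangement of 6 bracket pairs is a Dyck word of semilength 6, so the count is C_6. So Z = C_6 = 132.
X + Y − Z = 742900 + 208012 − 132 = 950780.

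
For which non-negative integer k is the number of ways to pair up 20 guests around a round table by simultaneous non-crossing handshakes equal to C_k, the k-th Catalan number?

10

Non-crossing handshake pairings of 2n people are counted by C_n; 20 people gives n = 10.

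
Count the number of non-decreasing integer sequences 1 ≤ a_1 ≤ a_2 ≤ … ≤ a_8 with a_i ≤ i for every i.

1430

Such sub-staircase sequences of length n are counted by C_n; here n = 8.
C_8 = 1430.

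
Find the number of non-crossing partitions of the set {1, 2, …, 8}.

Non-crossing partitions of an n-element set are counted by C_n; here n = 8.
C_8 = C(16,8)/9 = 12870/9 = 1430.

1430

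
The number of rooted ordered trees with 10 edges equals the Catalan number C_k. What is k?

A rooted plane tree with 10 edges has 11 nodes, and the count is C_10.

10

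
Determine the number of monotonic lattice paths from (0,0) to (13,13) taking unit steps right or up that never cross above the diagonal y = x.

Sub-diagonal monotone paths from (0,0) to (13,13) biject with Dyck paths of semilength 13, giving C_13.
C_13 = C(26,13)/14 = 10400600/14 = 742900.

742900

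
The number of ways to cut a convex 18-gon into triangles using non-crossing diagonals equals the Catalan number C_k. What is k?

16

Triangulations of a convex m-gon are counted by C_{m−2}; with m = 18 this is C_16.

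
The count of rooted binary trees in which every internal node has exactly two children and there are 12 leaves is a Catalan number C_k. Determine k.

A full binary tree with L leaves has L−1 internal nodes and is counted by C_{L−1}; L = 12 gives C_11.

11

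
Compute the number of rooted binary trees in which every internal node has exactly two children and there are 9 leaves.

1430

Full binary trees with 9 leaves have 9−1 = 8 internal nodes, so there are C_8 of them.
C_8 = C(16,8)/9 = 12870/9 = 1430.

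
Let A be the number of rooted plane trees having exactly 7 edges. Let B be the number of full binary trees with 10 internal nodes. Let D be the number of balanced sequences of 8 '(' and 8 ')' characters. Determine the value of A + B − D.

15795

Rooted ordered trees with n edges are counted by C_n; here n = 7. So A = C_7 = 429.
Full binary trees with n internal nodes are counted by C_n; here n = 10. So B = C_10 = 16796.
Balanced strings of n pairs of brackets are counted by C_n; here n = 8. So D = C_8 = 1430.
A + B − D = 429 + 16796 − 1430 = 15795.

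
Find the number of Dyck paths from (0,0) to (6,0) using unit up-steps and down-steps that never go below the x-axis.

5

Dyck paths of semilength n (length 2n) are counted by C_n; here n = 3.
C_3 = C(6,3)/4 = 20/4 = 5.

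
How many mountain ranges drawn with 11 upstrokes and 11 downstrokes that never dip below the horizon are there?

58786

A Dyck path with 11 up-steps and 11 down-steps has semilength 11, so there are C_11 of them.
C_11 = C(22,11)/12 = 705432/12 = 58786.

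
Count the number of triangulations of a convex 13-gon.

Triangulations of a convex m-gon are counted by C_{m−2}; with m = 13 this is C_11.
C_11 = C_10 · 2(2·10+1)/(10+2) = 16796 · 42/12 = 58786.

58786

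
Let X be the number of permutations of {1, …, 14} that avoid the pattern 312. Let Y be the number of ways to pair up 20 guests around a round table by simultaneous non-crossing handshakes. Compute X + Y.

2691236

For any fixed pattern of length 3, the pattern-avoiding permutations of [14] number C_14. So X = C_14 = 2674440.
Non-crossing handshake pairings of 2n people are counted by C_n; 20 people gives n = 10. So Y = C_10 = 16796.
X + Y = 2674440 + 16796 = 2691236.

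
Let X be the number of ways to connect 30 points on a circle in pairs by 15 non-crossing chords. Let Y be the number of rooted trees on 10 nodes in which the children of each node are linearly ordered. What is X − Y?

9689983

Non-crossing perfect matchings of 2n points on a circle are counted by C_n; with 30 points, n = 15. So X = C_15 = 9694845.
Rooted ordered (plane) trees on m nodes have m−1 edges and are counted by C_{m−1}; m = 10 gives C_9. So Y = C_9 = 4862.
X − Y = 9694845 − 4862 = 9689983.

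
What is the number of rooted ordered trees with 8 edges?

1430

A rooted plane tree with 8 edges has 9 nodes, and the count is C_8.
C_8 = C_7 · 2(2·7+1)/(7+2) = 429 · 30/9 = 1430.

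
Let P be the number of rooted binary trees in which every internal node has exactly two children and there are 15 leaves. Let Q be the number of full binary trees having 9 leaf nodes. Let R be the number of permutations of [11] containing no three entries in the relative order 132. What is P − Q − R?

A full binary tree with L leaves has L−1 internal nodes and is counted by C_{L−1}; L = 15 gives C_14. So P = C_14 = 2674440.
Full binary trees with 9 leaves have 9−1 = 8 internal nodes, so there are C_8 of them. So Q = C_8 = 1430.
Permutations of [n] avoiding any single length-3 pattern are counted by C_n; here n = 11. So R = C_11 = 58786.
P − Q − R = 2674440 − 1430 − 58786 = 2614224.

2614224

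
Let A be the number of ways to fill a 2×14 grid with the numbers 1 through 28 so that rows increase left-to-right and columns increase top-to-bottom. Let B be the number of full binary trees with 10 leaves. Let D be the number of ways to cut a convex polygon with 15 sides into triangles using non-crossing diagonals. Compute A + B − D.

1936402

Standard Young tableaux of shape 2×n are counted by C_n; here n = 14. So A = C_14 = 2674440.
A full binary tree with L leaves has L−1 internal nodes and is counted by C_{L−1}; L = 10 gives C_9. So B = C_9 = 4862.
A convex 15-gon is triangulated into 13 triangles, and the number of such triangulations is the Catalan number C_{15−2} = C_13. So D = C_13 = 742900.
A + B − D = 2674440 + 4862 − 742900 = 1936402.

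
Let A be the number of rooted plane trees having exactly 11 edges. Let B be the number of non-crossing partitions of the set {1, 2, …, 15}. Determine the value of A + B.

Rooted ordered trees with n edges are counted by C_n; here n = 11. So A = C_11 = 58786.
Non-crossing partitions of an n-element set are counted by C_n; here n = 15. So B = C_15 = 9694845.
A + B = 58786 + 9694845 = 9753631.

9753631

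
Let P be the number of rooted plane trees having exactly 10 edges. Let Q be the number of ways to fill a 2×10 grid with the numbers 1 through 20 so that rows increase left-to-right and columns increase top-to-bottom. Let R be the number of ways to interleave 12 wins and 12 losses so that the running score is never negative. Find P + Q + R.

Rooted ordered trees with n edges are counted by C_n; here n = 10. So P = C_10 = 16796.
Standard Young tableaux of shape 2×n are counted by C_n; here n = 10. So Q = C_10 = 16796.
Ballot sequences with n votes each where one side never trails are Dyck words, counted by C_n; here n = 12. So R = C_12 = 208012.
P + Q + R = 16796 + 16796 + 208012 = 241604.

241604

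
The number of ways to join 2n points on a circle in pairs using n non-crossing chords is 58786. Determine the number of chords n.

Non-crossing pairings of 2n points on a circle are counted by C_n. Since C_11 = 58786, the index is 11.

11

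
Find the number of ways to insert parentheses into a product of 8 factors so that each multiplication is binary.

429

Parenthesizations of m factors correspond to full binary trees with m leaves, counted by C_{m−1}; m = 8 gives C_7.
C_7 = 429.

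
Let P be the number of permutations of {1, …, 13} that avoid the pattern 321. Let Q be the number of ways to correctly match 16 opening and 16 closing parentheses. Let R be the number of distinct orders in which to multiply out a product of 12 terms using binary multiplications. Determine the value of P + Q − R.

36041784

For any fixed pattern of length 3, the pattern-avoiding permutations of [13] number C_13. So P = C_13 = 742900.
Balanced strings of n pairs of brackets are counted by C_n; here n = 16. So Q = C_16 = 35357670.
Bracketing 12 factors into binary products is counted by C_{12−1} = C_11. So R = C_11 = 58786.
P + Q − R = 742900 + 35357670 − 58786 = 36041784.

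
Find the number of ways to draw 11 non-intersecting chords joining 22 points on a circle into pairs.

Non-crossing perfect matchings of 2n points on a circle are counted by C_n; with 22 points, n = 11.
C_11 = 58786.

58786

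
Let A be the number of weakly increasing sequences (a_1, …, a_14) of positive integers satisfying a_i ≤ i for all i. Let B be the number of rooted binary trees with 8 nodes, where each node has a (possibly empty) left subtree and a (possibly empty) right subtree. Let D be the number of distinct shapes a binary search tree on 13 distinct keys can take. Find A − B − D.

1930110

Such sub-staircase sequences of length n are counted by C_n; here n = 14. So A = C_14 = 2674440.
There are C_n binary search tree shapes on n keys; with n = 8 that is C_8. So B = C_8 = 1430.
Rooted binary trees with 13 nodes (each child slot possibly empty) number C_13. So D = C_13 = 742900.
A − B − D = 2674440 − 1430 − 742900 = 1930110.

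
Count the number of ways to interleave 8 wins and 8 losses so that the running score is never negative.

Reading a vote for the leader as '(' and for the other as ')' turns such a sequence into a balanced string of 8 pairs, so the count is C_8.
C_8 = C_7 · 2(2·7+1)/(7+2) = 429 · 30/9 = 1430.

1430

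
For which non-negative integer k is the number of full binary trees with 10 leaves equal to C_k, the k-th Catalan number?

A full binary tree with L leaves has L−1 internal nodes and is counted by C_{L−1}; L = 10 gives C_9.

9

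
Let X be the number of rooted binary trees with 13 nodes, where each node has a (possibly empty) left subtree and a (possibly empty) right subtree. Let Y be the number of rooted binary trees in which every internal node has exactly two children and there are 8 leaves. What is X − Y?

742471

There are C_n binary search tree shapes on n keys; with n = 13 that is C_13. So X = C_13 = 742900.
A full binary tree with L leaves has L−1 internal nodes and is counted by C_{L−1}; L = 8 gives C_7. So Y = C_7 = 429.
X − Y = 742900 − 429 = 742471.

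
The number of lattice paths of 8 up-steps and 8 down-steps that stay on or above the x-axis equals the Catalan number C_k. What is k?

8

Dyck paths of semilength n (length 2n) are counted by C_n; here n = 8.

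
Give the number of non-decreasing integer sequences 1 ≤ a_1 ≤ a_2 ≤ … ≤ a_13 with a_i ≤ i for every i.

Such sub-staircase sequences of length n are counted by C_n; here n = 13.
C_13 = C(26,13)/14 = 10400600/14 = 742900.

742900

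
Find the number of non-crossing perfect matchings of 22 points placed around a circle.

58786

Pairing 22 circle points by 11 non-crossing chords gives C_11 matchings.
C_11 = C(22,11)/12 = 705432/12 = 58786.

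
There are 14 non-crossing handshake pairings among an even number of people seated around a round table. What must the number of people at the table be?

8

Non-crossing handshake pairings of 2n people are counted by C_n, and C_4 = 14.
So n = 4, and there are 2n = 8 people.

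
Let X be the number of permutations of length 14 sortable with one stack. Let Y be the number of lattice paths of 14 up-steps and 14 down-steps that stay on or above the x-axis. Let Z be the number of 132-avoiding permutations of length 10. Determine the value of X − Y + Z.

Stack-sortable permutations are exactly the 231-avoiding ones, counted by C_n; here n = 14. So X = C_14 = 2674440.
A Dyck path with 14 up-steps and 14 down-steps has semilength 14, so there are C_14 of them. So Y = C_14 = 2674440.
Permutations of [n] avoiding any single length-3 pattern are counted by C_n; here n = 10. So Z = C_10 = 16796.
X − Y + Z = 2674440 − 2674440 + 16796 = 16796.

16796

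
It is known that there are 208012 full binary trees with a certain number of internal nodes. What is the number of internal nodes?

Full binary trees with n internal nodes are counted by C_n, and C_12 = 208012.

12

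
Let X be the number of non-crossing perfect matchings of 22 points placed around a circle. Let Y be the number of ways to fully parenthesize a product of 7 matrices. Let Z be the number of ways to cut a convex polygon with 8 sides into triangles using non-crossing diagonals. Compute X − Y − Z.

Pairing 22 circle points by 11 non-crossing chords gives C_11 matchings. So X = C_11 = 58786.
Bracketing 7 factors into binary products is counted by C_{7−1} = C_6. So Y = C_6 = 132.
The number of triangulations of an 8-gon is the Catalan number C_6 (index = sides − 2). So Z = C_6 = 132.
X − Y − Z = 58786 − 132 − 132 = 58522.

58522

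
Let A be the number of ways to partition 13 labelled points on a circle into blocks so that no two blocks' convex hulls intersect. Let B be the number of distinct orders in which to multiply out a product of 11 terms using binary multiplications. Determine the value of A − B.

726104

The non-crossing partitions of [13] form a lattice of size C_13. So A = C_13 = 742900.
Bracketing 11 factors into binary products is counted by C_{11−1} = C_10. So B = C_10 = 16796.
A − B = 742900 − 16796 = 726104.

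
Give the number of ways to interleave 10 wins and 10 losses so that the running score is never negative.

Ballot sequences with n votes each where one side never trails are Dyck words, counted by C_n; here n = 10.
C_10 = C(20,10)/11 = 184756/11 = 16796.

16796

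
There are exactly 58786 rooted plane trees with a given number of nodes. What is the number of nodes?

12

Rooted ordered trees on m nodes are counted by C_{m−1}, and C_11 = 58786.
So the index is 11, and the number of nodes is 11 + 1 = 12.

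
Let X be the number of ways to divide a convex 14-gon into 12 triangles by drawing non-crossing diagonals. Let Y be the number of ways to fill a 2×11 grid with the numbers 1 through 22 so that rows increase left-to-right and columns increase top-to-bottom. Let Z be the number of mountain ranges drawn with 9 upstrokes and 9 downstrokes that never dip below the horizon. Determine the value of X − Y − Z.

144364

The number of triangulations of a 14-gon is the Catalan number C_12 (index = sides − 2). So X = C_12 = 208012.
Standard Young tableaux of shape 2×n are counted by C_n; here n = 11. So Y = C_11 = 58786.
Dyck paths of semilength n (length 2n) are counted by C_n; here n = 9. So Z = C_9 = 4862.
X − Y − Z = 208012 − 58786 − 4862 = 144364.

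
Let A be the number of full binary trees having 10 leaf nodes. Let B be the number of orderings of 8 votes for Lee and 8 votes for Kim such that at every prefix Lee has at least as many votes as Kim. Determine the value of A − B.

A full binary tree with L leaves has L−1 internal nodes and is counted by C_{L−1}; L = 10 gives C_9. So A = C_9 = 4862.
Ballot sequences with n votes each where one side never trails are Dyck words, counted by C_n; here n = 8. So B = C_8 = 1430.
A − B = 4862 − 1430 = 3432.

3432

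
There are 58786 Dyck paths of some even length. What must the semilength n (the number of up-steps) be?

11

Dyck paths of semilength n are counted by C_n, and C_11 = 58786.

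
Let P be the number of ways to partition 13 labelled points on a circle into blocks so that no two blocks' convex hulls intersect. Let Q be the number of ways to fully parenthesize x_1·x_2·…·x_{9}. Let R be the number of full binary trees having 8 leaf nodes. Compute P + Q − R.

Non-crossing partitions of an n-element set are counted by C_n; here n = 13. So P = C_13 = 742900.
Ways to associate a product of 9 factors correspond to binary trees on 9 leaves, so the count is C_8. So Q = C_8 = 1430.
Full binary trees with 8 leaves have 8−1 = 7 internal nodes, so there are C_7 of them. So R = C_7 = 429.
P + Q − R = 742900 + 1430 − 429 = 743901.

743901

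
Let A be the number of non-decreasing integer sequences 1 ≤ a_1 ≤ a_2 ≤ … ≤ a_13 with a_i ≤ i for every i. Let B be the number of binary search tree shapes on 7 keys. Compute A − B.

Such sub-staircase sequences of length n are counted by C_n; here n = 13. So A = C_13 = 742900.
Rooted binary trees with 7 nodes (each child slot possibly empty) number C_7. So B = C_7 = 429.
A − B = 742900 − 429 = 742471.

742471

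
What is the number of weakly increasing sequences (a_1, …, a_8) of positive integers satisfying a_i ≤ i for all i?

1430

Weakly increasing sequences with a_i ≤ i biject with Dyck paths of semilength 8, so there are C_8.
C_8 = 1430.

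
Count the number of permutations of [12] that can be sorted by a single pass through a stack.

208012

By Knuth's characterisation, the stack-sortable permutations of length 12 are the 231-avoiders, numbering C_12.
C_12 = C(24,12)/13 = 2704156/13 = 208012.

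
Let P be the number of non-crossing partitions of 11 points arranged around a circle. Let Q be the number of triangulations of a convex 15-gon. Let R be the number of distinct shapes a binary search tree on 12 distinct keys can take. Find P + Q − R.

593674

Non-crossing partitions of an n-element set are counted by C_n; here n = 11. So P = C_11 = 58786.
Triangulations of a convex m-gon are counted by C_{m−2}; with m = 15 this is C_13. So Q = C_13 = 742900.
Rooted binary trees with 12 nodes (each child slot possibly empty) number C_12. So R = C_12 = 208012.
P + Q − R = 58786 + 742900 − 208012 = 593674.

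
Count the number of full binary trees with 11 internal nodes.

Full binary trees with n internal nodes are counted by C_n; here n = 11.
C_11 = C_10 · 2(2·10+1)/(10+2) = 16796 · 42/12 = 58786.

58786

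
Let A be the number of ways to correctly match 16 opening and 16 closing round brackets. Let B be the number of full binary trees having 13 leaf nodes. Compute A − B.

With 16 pairs the number of balanced bracket strings is the Catalan number C_16. So A = C_16 = 35357670.
Full binary trees with 13 leaves have 13−1 = 12 internal nodes, so there are C_12 of them. So B = C_12 = 208012.
A − B = 35357670 − 208012 = 35149658.

35149658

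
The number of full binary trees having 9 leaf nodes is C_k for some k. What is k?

8

A full binary tree with L leaves has L−1 internal nodes and is counted by C_{L−1}; L = 9 gives C_8.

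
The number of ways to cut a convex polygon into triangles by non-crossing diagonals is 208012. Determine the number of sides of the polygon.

Triangulations of a convex m-gon are counted by C_{m−2}; 208012 = C_12.
So m − 2 = 12, giving m = 14 sides.

14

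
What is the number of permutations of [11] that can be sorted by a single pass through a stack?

By Knuth's characterisation, the stack-sortable permutations of length 11 are the 231-avoiders, numbering C_11.
C_11 = C(22,11)/12 = 705432/12 = 58786.

58786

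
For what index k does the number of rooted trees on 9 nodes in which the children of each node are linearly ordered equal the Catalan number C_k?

A rooted plane tree on 9 nodes has 8 edges, and such trees are counted by C_8.

8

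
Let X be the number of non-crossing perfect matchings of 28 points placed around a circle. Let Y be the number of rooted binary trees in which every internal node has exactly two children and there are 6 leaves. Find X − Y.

2674398

Pairing 28 circle points by 14 non-crossing chords gives C_14 matchings. So X = C_14 = 2674440.
A full binary tree with L leaves has L−1 internal nodes and is counted by C_{L−1}; L = 6 gives C_5. So Y = C_5 = 42.
X − Y = 2674440 − 42 = 2674398.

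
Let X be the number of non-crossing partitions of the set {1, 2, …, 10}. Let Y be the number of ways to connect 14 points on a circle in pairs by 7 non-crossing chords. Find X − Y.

The non-crossing partitions of [10] form a lattice of size C_10. So X = C_10 = 16796.
Non-crossing perfect matchings of 2n points on a circle are counted by C_n; with 14 points, n = 7. So Y = C_7 = 429.
X − Y = 16796 − 429 = 16367.

16367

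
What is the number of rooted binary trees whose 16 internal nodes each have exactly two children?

35357670

The number of full binary trees on 16 internal nodes is the Catalan number C_16.
C_16 = C(32,16)/17 = 601080390/17 = 35357670.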